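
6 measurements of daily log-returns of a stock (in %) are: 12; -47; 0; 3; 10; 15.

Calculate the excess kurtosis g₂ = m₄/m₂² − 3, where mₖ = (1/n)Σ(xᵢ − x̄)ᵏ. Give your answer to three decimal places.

0.785

x̄ = -1.1667
Σ(xᵢ − x̄)² = 2678.8333 ⇒ m₂ = 446.47222
Σ(xᵢ − x̄)⁴ = 4527132.8194 ⇒ m₄ = 754522.13657
m₂² = 199337.44522
g₂ = m₄/m₂² − 3 = 3.78515 − 3 ≈ 0.785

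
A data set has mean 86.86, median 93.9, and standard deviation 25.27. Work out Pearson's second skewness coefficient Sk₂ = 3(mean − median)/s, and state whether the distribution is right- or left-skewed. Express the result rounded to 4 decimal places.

Sk₂ = 3(86.86 − 93.9) / 25.27 = 3 × -7.0400 / 25.27
    = -21.1200 / 25.27 ≈ -0.8358
Sk₂ < 0 ⇒ mean < median ⇒ left-skewed (negative skew).

-0.8358, left-skewed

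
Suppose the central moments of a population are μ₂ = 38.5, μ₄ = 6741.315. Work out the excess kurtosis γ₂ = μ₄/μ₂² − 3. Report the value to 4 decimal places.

μ₂² = 38.5² = 1482.25000
μ₄/μ₂² = 6741.315 / 1482.25000 = 4.54803
γ₂ = 4.54803 − 3 ≈ 1.5480

1.5480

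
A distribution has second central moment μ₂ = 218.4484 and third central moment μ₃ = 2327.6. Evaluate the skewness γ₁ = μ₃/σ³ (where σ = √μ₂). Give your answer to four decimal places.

0.7209

σ = √μ₂ = √218.4484 = 14.78000
σ³ = μ₂^(3/2) = 3228.66735
γ₁ = μ₃/σ³ = 2327.6 / 3228.66735 ≈ 0.7209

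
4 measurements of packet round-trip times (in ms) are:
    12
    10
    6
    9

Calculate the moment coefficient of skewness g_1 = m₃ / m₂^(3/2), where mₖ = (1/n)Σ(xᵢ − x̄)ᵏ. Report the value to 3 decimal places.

x̄ = (12 + 10 + 6 + 9) / 4 = 9.2500
deviations (xᵢ − x̄): 2.7500, 0.7500, -3.2500, -0.2500
Σ(xᵢ − x̄)² = 18.7500 ⇒ m₂ = 18.7500/4 = 4.68750
Σ(xᵢ − x̄)³ = -13.1250 ⇒ m₃ = -13.1250/4 = -3.28125
m₂^(3/2) = 4.68750^(1.5) = 10.14874
g_1 = m₃ / m₂^(3/2) = -3.28125 / 10.14874 ≈ -0.323

-0.323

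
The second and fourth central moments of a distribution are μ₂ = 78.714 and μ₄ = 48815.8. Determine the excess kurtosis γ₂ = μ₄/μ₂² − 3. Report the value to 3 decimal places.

4.879

μ₂² = 78.714² = 6195.89380
μ₄/μ₂² = 48815.8 / 6195.89380 = 7.87873
γ₂ = 7.87873 − 3 ≈ 4.879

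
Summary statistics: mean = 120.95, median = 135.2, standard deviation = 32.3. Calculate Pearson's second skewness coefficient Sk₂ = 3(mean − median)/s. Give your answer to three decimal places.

-1.324

Sk₂ = 3(120.95 − 135.2) / 32.3 = 3 × -14.2500 / 32.3
    = -42.7500 / 32.3 ≈ -1.324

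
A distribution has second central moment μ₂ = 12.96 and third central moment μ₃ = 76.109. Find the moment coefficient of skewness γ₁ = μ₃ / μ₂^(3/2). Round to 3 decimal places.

σ = √μ₂ = √12.96 = 3.60000
σ³ = μ₂^(3/2) = 46.65600
γ₁ = μ₃/σ³ = 76.109 / 46.65600 ≈ 1.631

1.631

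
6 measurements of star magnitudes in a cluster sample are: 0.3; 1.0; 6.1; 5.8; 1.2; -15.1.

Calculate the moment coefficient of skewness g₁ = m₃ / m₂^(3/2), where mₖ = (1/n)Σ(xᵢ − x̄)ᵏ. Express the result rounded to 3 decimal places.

-1.364

x̄ = (0.3 + 1.0 + 6.1 + 5.8 + 1.2 - 15.1) / 6 = -0.1167
deviations (xᵢ − x̄): 0.4167, 1.1167, 6.2167, 5.9167, 1.3167, -14.9833
Σ(xᵢ − x̄)² = 301.3083 ⇒ m₂ = 301.3083/6 = 50.21806
Σ(xᵢ − x̄)³ = -2912.6356 ⇒ m₃ = -2912.6356/6 = -485.43926
m₂^(3/2) = 50.21806^(1.5) = 355.86874
g₁ = m₃ / m₂^(3/2) = -485.43926 / 355.86874 ≈ -1.364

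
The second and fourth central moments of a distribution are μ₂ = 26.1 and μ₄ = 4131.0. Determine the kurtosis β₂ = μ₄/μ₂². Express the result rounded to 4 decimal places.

6.0642

μ₂² = 26.1² = 681.21000
μ₄/μ₂² = 4131.0 / 681.21000 = 6.06421
β₂ ≈ 6.0642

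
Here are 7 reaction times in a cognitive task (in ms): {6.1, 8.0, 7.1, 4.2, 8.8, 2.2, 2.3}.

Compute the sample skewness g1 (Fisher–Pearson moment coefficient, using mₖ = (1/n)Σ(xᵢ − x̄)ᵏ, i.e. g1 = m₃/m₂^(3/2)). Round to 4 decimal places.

-0.1763

x̄ = (6.1 + 8.0 + 7.1 + 4.2 + 8.8 + 2.2 + 2.3) / 7 = 5.5286
deviations (xᵢ − x̄): 0.5714, 2.4714, 1.5714, -1.3286, 3.2714, -3.3286, -3.2286
Σ(xᵢ − x̄)² = 42.8743 ⇒ m₂ = 42.8743/7 = 6.12490
Σ(xᵢ − x̄)³ = -18.7031 ⇒ m₃ = -18.7031/7 = -2.67187
m₂^(3/2) = 6.12490^(1.5) = 15.15822
g1 = m₃ / m₂^(3/2) = -2.67187 / 15.15822 ≈ -0.1763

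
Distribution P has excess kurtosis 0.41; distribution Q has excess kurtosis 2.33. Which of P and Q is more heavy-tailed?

Q

Higher excess kurtosis ⇒ heavier tails relative to the normal distribution.
0.41 vs 2.33: the larger is 2.33, so Q has heavier tails.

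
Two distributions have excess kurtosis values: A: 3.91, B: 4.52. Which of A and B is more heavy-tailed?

B

Higher excess kurtosis ⇒ heavier tails relative to the normal distribution.
3.91 vs 4.52: the larger is 4.52, so B has heavier tails.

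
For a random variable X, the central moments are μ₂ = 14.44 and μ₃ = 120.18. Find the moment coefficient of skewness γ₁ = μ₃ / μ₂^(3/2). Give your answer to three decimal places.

σ = √μ₂ = √14.44 = 3.80000
σ³ = μ₂^(3/2) = 54.87200
γ₁ = μ₃/σ³ = 120.18 / 54.87200 ≈ 2.190

2.190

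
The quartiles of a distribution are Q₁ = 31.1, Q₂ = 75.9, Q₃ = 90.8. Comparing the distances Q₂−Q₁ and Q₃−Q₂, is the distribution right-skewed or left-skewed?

Q₂ − Q₁ = 44.8;  Q₃ − Q₂ = 14.9
Q₂ − Q₁ > Q₃ − Q₂ ⇒ the lower half is more spread out ⇒ left-skewed.

left-skewed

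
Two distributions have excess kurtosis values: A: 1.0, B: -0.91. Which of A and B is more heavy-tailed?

A

Higher excess kurtosis ⇒ heavier tails relative to the normal distribution.
1.0 vs -0.91: the larger is 1.0, so A has heavier tails. (A is leptokurtic — heavier-than-normal tails; the other is platykurtic.)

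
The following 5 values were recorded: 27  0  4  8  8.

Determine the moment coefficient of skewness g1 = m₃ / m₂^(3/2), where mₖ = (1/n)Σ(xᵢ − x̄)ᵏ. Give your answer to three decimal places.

1.113

x̄ = (27 + 0 + 4 + 8 + 8) / 5 = 9.4000
deviations (xᵢ − x̄): 17.6000, -9.4000, -5.4000, -1.4000, -1.4000
Σ(xᵢ − x̄)² = 431.2000 ⇒ m₂ = 431.2000/5 = 86.24000
Σ(xᵢ − x̄)³ = 4458.2400 ⇒ m₃ = 4458.2400/5 = 891.64800
m₂^(3/2) = 86.24000^(1.5) = 800.87202
g1 = m₃ / m₂^(3/2) = 891.64800 / 800.87202 ≈ 1.113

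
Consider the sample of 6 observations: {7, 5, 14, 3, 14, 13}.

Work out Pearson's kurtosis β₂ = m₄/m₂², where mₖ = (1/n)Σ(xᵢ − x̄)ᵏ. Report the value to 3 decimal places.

x̄ = 9.3333
Σ(xᵢ − x̄)² = 121.3333 ⇒ m₂ = 20.22222
Σ(xᵢ − x̄)⁴ = 3120.4444 ⇒ m₄ = 520.07407
m₂² = 408.93827
β₂ = m₄/m₂² = 520.07407 / 408.93827 ≈ 1.272

1.272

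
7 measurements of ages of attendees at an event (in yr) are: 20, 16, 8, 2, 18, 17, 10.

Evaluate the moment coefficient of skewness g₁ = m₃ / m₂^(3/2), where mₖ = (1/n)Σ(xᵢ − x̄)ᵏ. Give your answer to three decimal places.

x̄ = (20 + 16 + 8 + 2 + 18 + 17 + 10) / 7 = 13.0000
deviations (xᵢ − x̄): 7.0000, 3.0000, -5.0000, -11.0000, 5.0000, 4.0000, -3.0000
Σ(xᵢ − x̄)² = 254.0000 ⇒ m₂ = 254.0000/7 = 36.28571
Σ(xᵢ − x̄)³ = -924.0000 ⇒ m₃ = -924.0000/7 = -132.00000
m₂^(3/2) = 36.28571^(1.5) = 218.57652
g₁ = m₃ / m₂^(3/2) = -132.00000 / 218.57652 ≈ -0.604

-0.604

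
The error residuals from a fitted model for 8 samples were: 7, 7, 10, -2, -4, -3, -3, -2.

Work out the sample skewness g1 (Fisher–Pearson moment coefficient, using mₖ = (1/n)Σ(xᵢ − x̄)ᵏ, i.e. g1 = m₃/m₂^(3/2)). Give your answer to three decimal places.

0.563

x̄ = (7 + 7 + 10 - 2 - 4 - 3 - 3 - 2) / 8 = 1.2500
deviations (xᵢ − x̄): 5.7500, 5.7500, 8.7500, -3.2500, -5.2500, -4.2500, -4.2500, -3.2500
Σ(xᵢ − x̄)² = 227.5000 ⇒ m₂ = 227.5000/8 = 28.43750
Σ(xᵢ − x̄)³ = 683.2500 ⇒ m₃ = 683.2500/8 = 85.40625
m₂^(3/2) = 28.43750^(1.5) = 151.64815
g1 = m₃ / m₂^(3/2) = 85.40625 / 151.64815 ≈ 0.563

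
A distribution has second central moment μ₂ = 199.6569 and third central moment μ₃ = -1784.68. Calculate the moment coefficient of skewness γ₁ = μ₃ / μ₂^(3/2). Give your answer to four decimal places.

σ = √μ₂ = √199.6569 = 14.13000
σ³ = μ₂^(3/2) = 2821.15200
γ₁ = μ₃/σ³ = -1784.68 / 2821.15200 ≈ -0.6326

-0.6326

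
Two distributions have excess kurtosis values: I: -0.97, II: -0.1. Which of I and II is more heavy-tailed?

Higher excess kurtosis ⇒ heavier tails relative to the normal distribution.
-0.97 vs -0.1: the larger is -0.1, so II has heavier tails.

II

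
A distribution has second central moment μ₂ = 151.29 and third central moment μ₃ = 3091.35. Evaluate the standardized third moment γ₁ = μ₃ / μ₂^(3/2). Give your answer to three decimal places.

σ = √μ₂ = √151.29 = 12.30000
σ³ = μ₂^(3/2) = 1860.86700
γ₁ = μ₃/σ³ = 3091.35 / 1860.86700 ≈ 1.661

1.661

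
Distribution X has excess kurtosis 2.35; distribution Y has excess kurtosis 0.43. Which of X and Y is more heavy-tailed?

X

Higher excess kurtosis ⇒ heavier tails relative to the normal distribution.
2.35 vs 0.43: the larger is 2.35, so X has heavier tails.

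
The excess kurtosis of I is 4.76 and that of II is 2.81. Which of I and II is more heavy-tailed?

I

Higher excess kurtosis ⇒ heavier tails relative to the normal distribution.
4.76 vs 2.81: the larger is 4.76, so I has heavier tails.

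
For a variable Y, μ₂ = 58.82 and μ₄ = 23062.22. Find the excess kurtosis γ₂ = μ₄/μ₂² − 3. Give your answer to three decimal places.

3.666

μ₂² = 58.82² = 3459.79240
μ₄/μ₂² = 23062.22 / 3459.79240 = 6.66578
γ₂ = 6.66578 − 3 ≈ 3.666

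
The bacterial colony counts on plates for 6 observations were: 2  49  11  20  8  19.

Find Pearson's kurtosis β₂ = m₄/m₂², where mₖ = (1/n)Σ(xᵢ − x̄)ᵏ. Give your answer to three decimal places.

3.146

x̄ = 18.1667
Σ(xᵢ − x̄)² = 1370.8333 ⇒ m₂ = 228.47222
Σ(xᵢ − x̄)⁴ = 985462.8194 ⇒ m₄ = 164243.80324
m₂² = 52199.55633
β₂ = m₄/m₂² = 164243.80324 / 52199.55633 ≈ 3.146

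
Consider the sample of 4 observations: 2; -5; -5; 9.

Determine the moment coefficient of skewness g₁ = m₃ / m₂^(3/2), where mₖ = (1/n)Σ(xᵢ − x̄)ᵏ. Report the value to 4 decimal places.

x̄ = (2 - 5 - 5 + 9) / 4 = 0.2500
deviations (xᵢ − x̄): 1.7500, -5.2500, -5.2500, 8.7500
Σ(xᵢ − x̄)² = 134.7500 ⇒ m₂ = 134.7500/4 = 33.68750
Σ(xᵢ − x̄)³ = 385.8750 ⇒ m₃ = 385.8750/4 = 96.46875
m₂^(3/2) = 33.68750^(1.5) = 195.52540
g₁ = m₃ / m₂^(3/2) = 96.46875 / 195.52540 ≈ 0.4934

0.4934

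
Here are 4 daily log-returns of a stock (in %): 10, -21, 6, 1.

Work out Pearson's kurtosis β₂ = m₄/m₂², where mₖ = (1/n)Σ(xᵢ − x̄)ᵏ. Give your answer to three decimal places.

x̄ = -1.0000
Σ(xᵢ − x̄)² = 574.0000 ⇒ m₂ = 143.50000
Σ(xᵢ − x̄)⁴ = 177058.0000 ⇒ m₄ = 44264.50000
m₂² = 20592.25000
β₂ = m₄/m₂² = 44264.50000 / 20592.25000 ≈ 2.150

2.150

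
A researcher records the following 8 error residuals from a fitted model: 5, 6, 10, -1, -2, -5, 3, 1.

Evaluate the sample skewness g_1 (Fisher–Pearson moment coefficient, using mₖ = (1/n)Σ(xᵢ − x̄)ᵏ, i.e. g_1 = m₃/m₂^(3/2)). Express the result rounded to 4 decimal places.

0.1432

x̄ = (5 + 6 + 10 - 1 - 2 - 5 + 3 + 1) / 8 = 2.1250
deviations (xᵢ − x̄): 2.8750, 3.8750, 7.8750, -3.1250, -4.1250, -7.1250, 0.8750, -1.1250
Σ(xᵢ − x̄)² = 164.8750 ⇒ m₂ = 164.8750/8 = 20.60938
Σ(xᵢ − x̄)³ = 107.1563 ⇒ m₃ = 107.1563/8 = 13.39453
m₂^(3/2) = 20.60938^(1.5) = 93.56151
g_1 = m₃ / m₂^(3/2) = 13.39453 / 93.56151 ≈ 0.1432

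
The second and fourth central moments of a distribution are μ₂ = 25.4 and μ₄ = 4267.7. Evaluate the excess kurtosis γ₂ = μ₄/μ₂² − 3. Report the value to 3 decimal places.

3.615

μ₂² = 25.4² = 645.16000
μ₄/μ₂² = 4267.7 / 645.16000 = 6.61495
γ₂ = 6.61495 − 3 ≈ 3.615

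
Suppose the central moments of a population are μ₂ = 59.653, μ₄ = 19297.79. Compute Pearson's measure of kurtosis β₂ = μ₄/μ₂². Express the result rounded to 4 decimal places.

μ₂² = 59.653² = 3558.48041
μ₄/μ₂² = 19297.79 / 3558.48041 = 5.42304
β₂ ≈ 5.4230

5.4230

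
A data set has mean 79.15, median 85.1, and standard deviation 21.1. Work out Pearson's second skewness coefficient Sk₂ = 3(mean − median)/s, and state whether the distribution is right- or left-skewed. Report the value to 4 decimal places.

Sk₂ = 3(79.15 − 85.1) / 21.1 = 3 × -5.9500 / 21.1
    = -17.8500 / 21.1 ≈ -0.8460
Sk₂ < 0 ⇒ mean < median ⇒ left-skewed (negative skew).

-0.8460, left-skewed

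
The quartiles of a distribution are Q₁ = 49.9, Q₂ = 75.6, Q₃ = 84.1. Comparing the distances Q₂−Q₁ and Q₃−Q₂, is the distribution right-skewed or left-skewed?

left-skewed

Q₂ − Q₁ = 25.7;  Q₃ − Q₂ = 8.5
Q₂ − Q₁ > Q₃ − Q₂ ⇒ the lower half is more spread out ⇒ left-skewed.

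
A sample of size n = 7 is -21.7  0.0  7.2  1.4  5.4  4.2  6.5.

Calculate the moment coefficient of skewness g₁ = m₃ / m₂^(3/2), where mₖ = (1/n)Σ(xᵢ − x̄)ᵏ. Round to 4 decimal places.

-1.7672

x̄ = (-21.7 + 0.0 + 7.2 + 1.4 + 5.4 + 4.2 + 6.5) / 7 = 0.4286
deviations (xᵢ − x̄): -22.1286, -0.4286, 6.7714, 0.9714, 4.9714, 3.7714, 6.0714
Σ(xᵢ − x̄)² = 612.4543 ⇒ m₂ = 612.4543/7 = 87.49347
Σ(xᵢ − x̄)³ = -10124.1362 ⇒ m₃ = -10124.1362/7 = -1446.30518
m₂^(3/2) = 87.49347^(1.5) = 818.39592
g₁ = m₃ / m₂^(3/2) = -1446.30518 / 818.39592 ≈ -1.7672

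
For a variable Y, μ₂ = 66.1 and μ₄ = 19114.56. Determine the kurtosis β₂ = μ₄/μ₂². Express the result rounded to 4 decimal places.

μ₂² = 66.1² = 4369.21000
μ₄/μ₂² = 19114.56 / 4369.21000 = 4.37483
β₂ ≈ 4.3748

4.3748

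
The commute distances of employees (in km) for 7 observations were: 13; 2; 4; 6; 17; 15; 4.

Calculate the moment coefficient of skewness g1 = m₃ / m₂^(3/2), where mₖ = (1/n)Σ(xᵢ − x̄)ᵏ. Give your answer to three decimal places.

0.288

x̄ = (13 + 2 + 4 + 6 + 17 + 15 + 4) / 7 = 8.7143
deviations (xᵢ − x̄): 4.2857, -6.7143, -4.7143, -2.7143, 8.2857, 6.2857, -4.7143
Σ(xᵢ − x̄)² = 223.4286 ⇒ m₂ = 223.4286/7 = 31.91837
Σ(xᵢ − x̄)³ = 363.6735 ⇒ m₃ = 363.6735/7 = 51.95335
m₂^(3/2) = 31.91837^(1.5) = 180.32710
g1 = m₃ / m₂^(3/2) = 51.95335 / 180.32710 ≈ 0.288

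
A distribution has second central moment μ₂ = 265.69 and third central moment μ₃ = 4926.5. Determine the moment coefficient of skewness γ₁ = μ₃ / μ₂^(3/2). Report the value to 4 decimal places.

σ = √μ₂ = √265.69 = 16.30000
σ³ = μ₂^(3/2) = 4330.74700
γ₁ = μ₃/σ³ = 4926.5 / 4330.74700 ≈ 1.1376

1.1376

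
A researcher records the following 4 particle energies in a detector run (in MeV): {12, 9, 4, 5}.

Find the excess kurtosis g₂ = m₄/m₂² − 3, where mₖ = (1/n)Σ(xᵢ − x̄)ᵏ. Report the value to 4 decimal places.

x̄ = 7.5000
Σ(xᵢ − x̄)² = 41.0000 ⇒ m₂ = 10.25000
Σ(xᵢ − x̄)⁴ = 604.2500 ⇒ m₄ = 151.06250
m₂² = 105.06250
g₂ = m₄/m₂² − 3 = 1.43783 − 3 ≈ -1.5622

-1.5622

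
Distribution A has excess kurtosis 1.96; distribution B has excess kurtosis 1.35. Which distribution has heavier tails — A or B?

A

Higher excess kurtosis ⇒ heavier tails relative to the normal distribution.
1.96 vs 1.35: the larger is 1.96, so A has heavier tails.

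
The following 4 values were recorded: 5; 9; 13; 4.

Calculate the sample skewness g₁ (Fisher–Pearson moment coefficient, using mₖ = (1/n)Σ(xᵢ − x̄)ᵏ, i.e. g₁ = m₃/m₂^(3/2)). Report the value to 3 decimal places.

0.405

x̄ = (5 + 9 + 13 + 4) / 4 = 7.7500
deviations (xᵢ − x̄): -2.7500, 1.2500, 5.2500, -3.7500
Σ(xᵢ − x̄)² = 50.7500 ⇒ m₂ = 50.7500/4 = 12.68750
Σ(xᵢ − x̄)³ = 73.1250 ⇒ m₃ = 73.1250/4 = 18.28125
m₂^(3/2) = 12.68750^(1.5) = 45.19226
g₁ = m₃ / m₂^(3/2) = 18.28125 / 45.19226 ≈ 0.405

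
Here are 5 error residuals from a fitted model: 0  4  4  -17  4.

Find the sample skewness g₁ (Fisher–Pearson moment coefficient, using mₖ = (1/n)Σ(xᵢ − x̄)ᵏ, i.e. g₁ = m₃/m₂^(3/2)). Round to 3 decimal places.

x̄ = (0 + 4 + 4 - 17 + 4) / 5 = -1.0000
deviations (xᵢ − x̄): 1.0000, 5.0000, 5.0000, -16.0000, 5.0000
Σ(xᵢ − x̄)² = 332.0000 ⇒ m₂ = 332.0000/5 = 66.40000
Σ(xᵢ − x̄)³ = -3720.0000 ⇒ m₃ = -3720.0000/5 = -744.00000
m₂^(3/2) = 66.40000^(1.5) = 541.06834
g₁ = m₃ / m₂^(3/2) = -744.00000 / 541.06834 ≈ -1.375

-1.375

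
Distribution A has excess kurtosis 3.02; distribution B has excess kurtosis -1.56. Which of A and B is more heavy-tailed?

A

Higher excess kurtosis ⇒ heavier tails relative to the normal distribution.
3.02 vs -1.56: the larger is 3.02, so A has heavier tails. (A is leptokurtic — heavier-than-normal tails; the other is platykurtic.)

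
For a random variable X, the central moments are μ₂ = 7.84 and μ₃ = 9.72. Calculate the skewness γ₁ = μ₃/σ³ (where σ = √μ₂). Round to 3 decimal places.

0.443

σ = √μ₂ = √7.84 = 2.80000
σ³ = μ₂^(3/2) = 21.95200
γ₁ = μ₃/σ³ = 9.72 / 21.95200 ≈ 0.443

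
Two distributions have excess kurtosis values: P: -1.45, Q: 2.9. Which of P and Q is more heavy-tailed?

Q

Higher excess kurtosis ⇒ heavier tails relative to the normal distribution.
-1.45 vs 2.9: the larger is 2.9, so Q has heavier tails. (Q is leptokurtic — heavier-than-normal tails; the other is platykurtic.)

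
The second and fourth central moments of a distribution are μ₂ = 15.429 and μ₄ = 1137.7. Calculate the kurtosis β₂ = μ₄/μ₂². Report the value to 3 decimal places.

4.779

μ₂² = 15.429² = 238.05404
μ₄/μ₂² = 1137.7 / 238.05404 = 4.77917
β₂ ≈ 4.779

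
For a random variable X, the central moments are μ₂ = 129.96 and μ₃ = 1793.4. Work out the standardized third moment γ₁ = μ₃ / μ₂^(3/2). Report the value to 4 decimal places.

1.2105

σ = √μ₂ = √129.96 = 11.40000
σ³ = μ₂^(3/2) = 1481.54400
γ₁ = μ₃/σ³ = 1793.4 / 1481.54400 ≈ 1.2105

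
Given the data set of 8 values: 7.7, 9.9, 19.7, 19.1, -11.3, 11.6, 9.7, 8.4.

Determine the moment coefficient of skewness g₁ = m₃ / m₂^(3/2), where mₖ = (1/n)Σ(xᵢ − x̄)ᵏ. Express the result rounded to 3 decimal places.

x̄ = (7.7 + 9.9 + 19.7 + 19.1 - 11.3 + 11.6 + 9.7 + 8.4) / 8 = 9.3500
deviations (xᵢ − x̄): -1.6500, 0.5500, 10.3500, 9.7500, -20.6500, 2.2500, 0.3500, -0.9500
Σ(xᵢ − x̄)² = 637.7200 ⇒ m₂ = 637.7200/8 = 79.71500
Σ(xᵢ − x̄)³ = -6763.7970 ⇒ m₃ = -6763.7970/8 = -845.47462
m₂^(3/2) = 79.71500^(1.5) = 711.72148
g₁ = m₃ / m₂^(3/2) = -845.47462 / 711.72148 ≈ -1.188

-1.188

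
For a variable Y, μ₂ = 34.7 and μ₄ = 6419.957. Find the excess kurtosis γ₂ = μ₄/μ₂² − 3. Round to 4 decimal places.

2.3318

μ₂² = 34.7² = 1204.09000
μ₄/μ₂² = 6419.957 / 1204.09000 = 5.33179
γ₂ = 5.33179 − 3 ≈ 2.3318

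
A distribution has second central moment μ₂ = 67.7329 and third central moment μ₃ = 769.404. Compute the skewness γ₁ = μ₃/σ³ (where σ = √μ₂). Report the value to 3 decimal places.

σ = √μ₂ = √67.7329 = 8.23000
σ³ = μ₂^(3/2) = 557.44177
γ₁ = μ₃/σ³ = 769.404 / 557.44177 ≈ 1.380

1.380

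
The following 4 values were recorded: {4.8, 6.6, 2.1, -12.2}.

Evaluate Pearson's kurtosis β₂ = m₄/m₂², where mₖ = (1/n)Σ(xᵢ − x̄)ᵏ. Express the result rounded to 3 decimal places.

2.207

x̄ = 0.3250
Σ(xᵢ − x̄)² = 219.4275 ⇒ m₂ = 54.85687
Σ(xᵢ − x̄)⁴ = 26571.3537 ⇒ m₄ = 6642.83841
m₂² = 3009.27673
β₂ = m₄/m₂² = 6642.83841 / 3009.27673 ≈ 2.207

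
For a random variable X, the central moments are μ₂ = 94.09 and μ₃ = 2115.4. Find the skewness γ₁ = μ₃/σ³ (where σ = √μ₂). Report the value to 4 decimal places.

2.3178

σ = √μ₂ = √94.09 = 9.70000
σ³ = μ₂^(3/2) = 912.67300
γ₁ = μ₃/σ³ = 2115.4 / 912.67300 ≈ 2.3178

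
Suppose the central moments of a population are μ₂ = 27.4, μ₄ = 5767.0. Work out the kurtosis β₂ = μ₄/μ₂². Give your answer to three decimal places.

μ₂² = 27.4² = 750.76000
μ₄/μ₂² = 5767.0 / 750.76000 = 7.68155
β₂ ≈ 7.682

7.682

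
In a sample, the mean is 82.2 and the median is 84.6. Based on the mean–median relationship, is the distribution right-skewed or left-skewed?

mean − median = 82.2 − 84.6 = -2.4
mean < median ⇒ the longer tail is on the left ⇒ left-skewed (negatively skewed).

left-skewed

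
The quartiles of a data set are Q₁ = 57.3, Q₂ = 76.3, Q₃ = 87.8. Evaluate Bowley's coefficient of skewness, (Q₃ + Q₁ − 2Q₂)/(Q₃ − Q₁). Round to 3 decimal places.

numerator: Q₃ + Q₁ − 2Q₂ = 87.8 + 57.3 − 2×76.3 = -7.5000
denominator: Q₃ − Q₁ = 87.8 − 57.3 = 30.5000
Bowley skewness = -7.5000 / 30.5000 ≈ -0.246

-0.246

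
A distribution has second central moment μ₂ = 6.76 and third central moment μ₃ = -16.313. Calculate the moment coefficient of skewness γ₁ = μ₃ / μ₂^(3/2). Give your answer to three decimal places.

-0.928

σ = √μ₂ = √6.76 = 2.60000
σ³ = μ₂^(3/2) = 17.57600
γ₁ = μ₃/σ³ = -16.313 / 17.57600 ≈ -0.928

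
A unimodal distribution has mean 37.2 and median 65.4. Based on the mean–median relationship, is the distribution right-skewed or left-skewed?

mean − median = 37.2 − 65.4 = -28.2
mean < median ⇒ the longer tail is on the left ⇒ left-skewed (negatively skewed).

left-skewed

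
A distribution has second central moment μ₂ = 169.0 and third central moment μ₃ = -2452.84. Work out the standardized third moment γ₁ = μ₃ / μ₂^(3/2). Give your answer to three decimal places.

-1.116

σ = √μ₂ = √169.0 = 13.00000
σ³ = μ₂^(3/2) = 2197.00000
γ₁ = μ₃/σ³ = -2452.84 / 2197.00000 ≈ -1.116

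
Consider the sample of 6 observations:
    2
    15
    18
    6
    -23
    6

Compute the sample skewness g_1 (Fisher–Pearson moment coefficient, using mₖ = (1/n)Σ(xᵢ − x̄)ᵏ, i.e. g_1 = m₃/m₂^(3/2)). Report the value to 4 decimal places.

-1.1104

x̄ = (2 + 15 + 18 + 6 - 23 + 6) / 6 = 4.0000
deviations (xᵢ − x̄): -2.0000, 11.0000, 14.0000, 2.0000, -27.0000, 2.0000
Σ(xᵢ − x̄)² = 1058.0000 ⇒ m₂ = 1058.0000/6 = 176.33333
Σ(xᵢ − x̄)³ = -15600.0000 ⇒ m₃ = -15600.0000/6 = -2600.00000
m₂^(3/2) = 176.33333^(1.5) = 2341.54024
g_1 = m₃ / m₂^(3/2) = -2600.00000 / 2341.54024 ≈ -1.1104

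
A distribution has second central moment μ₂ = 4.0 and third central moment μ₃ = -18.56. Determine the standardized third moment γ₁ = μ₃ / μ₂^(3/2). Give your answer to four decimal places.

-2.3200

σ = √μ₂ = √4.0 = 2.00000
σ³ = μ₂^(3/2) = 8.00000
γ₁ = μ₃/σ³ = -18.56 / 8.00000 ≈ -2.3200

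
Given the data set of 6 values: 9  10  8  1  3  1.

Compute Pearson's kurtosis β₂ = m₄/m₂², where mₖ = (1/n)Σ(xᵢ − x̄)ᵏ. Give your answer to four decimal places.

1.1869

x̄ = 5.3333
Σ(xᵢ − x̄)² = 85.3333 ⇒ m₂ = 14.22222
Σ(xᵢ − x̄)⁴ = 1440.4444 ⇒ m₄ = 240.07407
m₂² = 202.27160
β₂ = m₄/m₂² = 240.07407 / 202.27160 ≈ 1.1869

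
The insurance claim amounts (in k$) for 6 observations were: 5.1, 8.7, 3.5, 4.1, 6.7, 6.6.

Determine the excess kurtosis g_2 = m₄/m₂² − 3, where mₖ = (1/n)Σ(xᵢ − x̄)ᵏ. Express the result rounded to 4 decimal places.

x̄ = 5.7833
Σ(xᵢ − x̄)² = 18.5283 ⇒ m₂ = 3.08806
Σ(xᵢ − x̄)⁴ = 108.9481 ⇒ m₄ = 18.15802
m₂² = 9.53609
g_2 = m₄/m₂² − 3 = 1.90414 − 3 ≈ -1.0959

-1.0959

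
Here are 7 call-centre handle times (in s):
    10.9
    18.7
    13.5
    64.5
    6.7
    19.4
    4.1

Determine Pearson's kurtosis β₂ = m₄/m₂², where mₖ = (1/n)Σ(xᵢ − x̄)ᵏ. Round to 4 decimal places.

4.4920

x̄ = 19.6857
Σ(xᵢ − x̄)² = 2536.3686 ⇒ m₂ = 362.33837
Σ(xᵢ − x̄)⁴ = 4128216.2751 ⇒ m₄ = 589745.18215
m₂² = 131289.09245
β₂ = m₄/m₂² = 589745.18215 / 131289.09245 ≈ 4.4920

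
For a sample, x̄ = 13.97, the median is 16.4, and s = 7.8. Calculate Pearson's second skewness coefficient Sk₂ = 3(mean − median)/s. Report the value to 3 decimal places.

Sk₂ = 3(13.97 − 16.4) / 7.8 = 3 × -2.4300 / 7.8
    = -7.2900 / 7.8 ≈ -0.935

-0.935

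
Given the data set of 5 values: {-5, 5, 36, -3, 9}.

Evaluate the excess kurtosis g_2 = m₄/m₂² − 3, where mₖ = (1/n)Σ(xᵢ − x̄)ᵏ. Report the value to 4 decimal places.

x̄ = 8.4000
Σ(xᵢ − x̄)² = 1083.2000 ⇒ m₂ = 216.64000
Σ(xᵢ − x̄)⁴ = 629543.4560 ⇒ m₄ = 125908.69120
m₂² = 46932.88960
g_2 = m₄/m₂² − 3 = 2.68274 − 3 ≈ -0.3173

-0.3173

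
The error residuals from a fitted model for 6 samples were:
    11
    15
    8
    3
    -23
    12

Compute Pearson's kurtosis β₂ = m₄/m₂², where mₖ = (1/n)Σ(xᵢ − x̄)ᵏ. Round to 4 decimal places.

3.6080

x̄ = 4.3333
Σ(xᵢ − x̄)² = 979.3333 ⇒ m₂ = 163.22222
Σ(xᵢ − x̄)⁴ = 576734.4444 ⇒ m₄ = 96122.40741
m₂² = 26641.49383
β₂ = m₄/m₂² = 96122.40741 / 26641.49383 ≈ 3.6080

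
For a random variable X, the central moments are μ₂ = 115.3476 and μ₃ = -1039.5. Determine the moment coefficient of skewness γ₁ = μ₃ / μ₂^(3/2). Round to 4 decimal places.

σ = √μ₂ = √115.3476 = 10.74000
σ³ = μ₂^(3/2) = 1238.83322
γ₁ = μ₃/σ³ = -1039.5 / 1238.83322 ≈ -0.8391

-0.8391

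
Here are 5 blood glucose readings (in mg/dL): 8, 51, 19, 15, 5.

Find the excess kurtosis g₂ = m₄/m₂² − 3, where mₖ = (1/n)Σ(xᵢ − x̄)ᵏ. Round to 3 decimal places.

-0.179

x̄ = 19.6000
Σ(xᵢ − x̄)² = 1355.2000 ⇒ m₂ = 271.04000
Σ(xᵢ − x̄)⁴ = 1036108.5760 ⇒ m₄ = 207221.71520
m₂² = 73462.68160
g₂ = m₄/m₂² − 3 = 2.82078 − 3 ≈ -0.179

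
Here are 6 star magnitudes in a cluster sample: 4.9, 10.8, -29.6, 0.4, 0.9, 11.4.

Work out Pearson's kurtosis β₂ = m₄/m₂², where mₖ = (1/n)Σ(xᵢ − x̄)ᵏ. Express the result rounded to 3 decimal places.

x̄ = -0.2000
Σ(xᵢ − x̄)² = 1147.5000 ⇒ m₂ = 191.25000
Σ(xᵢ − x̄)⁴ = 780543.7170 ⇒ m₄ = 130090.61950
m₂² = 36576.56250
β₂ = m₄/m₂² = 130090.61950 / 36576.56250 ≈ 3.557

3.557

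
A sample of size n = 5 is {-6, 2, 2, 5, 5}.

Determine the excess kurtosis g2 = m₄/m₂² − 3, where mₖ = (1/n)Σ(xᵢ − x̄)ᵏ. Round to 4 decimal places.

x̄ = 1.6000
Σ(xᵢ − x̄)² = 81.2000 ⇒ m₂ = 16.24000
Σ(xᵢ − x̄)⁴ = 3603.5360 ⇒ m₄ = 720.70720
m₂² = 263.73760
g2 = m₄/m₂² − 3 = 2.73267 − 3 ≈ -0.2673

-0.2673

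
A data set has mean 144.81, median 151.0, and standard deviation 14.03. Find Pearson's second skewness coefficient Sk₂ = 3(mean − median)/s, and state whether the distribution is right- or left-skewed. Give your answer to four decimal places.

Sk₂ = 3(144.81 − 151.0) / 14.03 = 3 × -6.1900 / 14.03
    = -18.5700 / 14.03 ≈ -1.3236
Sk₂ < 0 ⇒ mean < median ⇒ left-skewed (negative skew).

-1.3236, left-skewed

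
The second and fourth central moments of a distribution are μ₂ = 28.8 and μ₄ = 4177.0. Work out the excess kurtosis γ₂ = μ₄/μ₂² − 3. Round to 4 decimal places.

μ₂² = 28.8² = 829.44000
μ₄/μ₂² = 4177.0 / 829.44000 = 5.03593
γ₂ = 5.03593 − 3 ≈ 2.0359

2.0359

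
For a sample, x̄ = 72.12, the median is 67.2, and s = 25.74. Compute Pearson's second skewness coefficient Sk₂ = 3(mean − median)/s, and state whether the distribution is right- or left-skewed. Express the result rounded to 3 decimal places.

0.573, right-skewed

Sk₂ = 3(72.12 − 67.2) / 25.74 = 3 × 4.9200 / 25.74
    = 14.7600 / 25.74 ≈ 0.573
Sk₂ > 0 ⇒ mean > median ⇒ right-skewed (positive skew).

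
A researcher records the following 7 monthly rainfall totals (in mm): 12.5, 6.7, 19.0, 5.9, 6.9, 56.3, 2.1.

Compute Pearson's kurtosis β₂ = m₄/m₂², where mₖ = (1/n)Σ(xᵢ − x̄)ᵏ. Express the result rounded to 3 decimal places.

x̄ = 15.6286
Σ(xᵢ − x̄)² = 2108.8943 ⇒ m₂ = 301.27061
Σ(xᵢ − x̄)⁴ = 2791101.8103 ⇒ m₄ = 398728.83005
m₂² = 90763.98180
β₂ = m₄/m₂² = 398728.83005 / 90763.98180 ≈ 4.393

4.393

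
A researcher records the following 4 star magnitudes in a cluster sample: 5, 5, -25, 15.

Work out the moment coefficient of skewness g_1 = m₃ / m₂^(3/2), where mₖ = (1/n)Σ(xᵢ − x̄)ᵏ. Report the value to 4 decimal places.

-0.8889

x̄ = (5 + 5 - 25 + 15) / 4 = 0.0000
deviations (xᵢ − x̄): 5.0000, 5.0000, -25.0000, 15.0000
Σ(xᵢ − x̄)² = 900.0000 ⇒ m₂ = 900.0000/4 = 225.00000
Σ(xᵢ − x̄)³ = -12000.0000 ⇒ m₃ = -12000.0000/4 = -3000.00000
m₂^(3/2) = 225.00000^(1.5) = 3375.00000
g_1 = m₃ / m₂^(3/2) = -3000.00000 / 3375.00000 ≈ -0.8889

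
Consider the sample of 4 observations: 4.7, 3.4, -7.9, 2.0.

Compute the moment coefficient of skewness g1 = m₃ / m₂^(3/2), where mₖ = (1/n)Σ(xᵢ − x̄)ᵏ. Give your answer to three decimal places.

-1.029

x̄ = (4.7 + 3.4 - 7.9 + 2.0) / 4 = 0.5500
deviations (xᵢ − x̄): 4.1500, 2.8500, -8.4500, 1.4500
Σ(xᵢ − x̄)² = 98.8500 ⇒ m₂ = 98.8500/4 = 24.71250
Σ(xᵢ − x̄)³ = -505.6800 ⇒ m₃ = -505.6800/4 = -126.42000
m₂^(3/2) = 24.71250^(1.5) = 122.84996
g1 = m₃ / m₂^(3/2) = -126.42000 / 122.84996 ≈ -1.029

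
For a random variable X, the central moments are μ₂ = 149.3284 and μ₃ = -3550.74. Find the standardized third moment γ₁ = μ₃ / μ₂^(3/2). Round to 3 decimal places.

-1.946

σ = √μ₂ = √149.3284 = 12.22000
σ³ = μ₂^(3/2) = 1824.79305
γ₁ = μ₃/σ³ = -3550.74 / 1824.79305 ≈ -1.946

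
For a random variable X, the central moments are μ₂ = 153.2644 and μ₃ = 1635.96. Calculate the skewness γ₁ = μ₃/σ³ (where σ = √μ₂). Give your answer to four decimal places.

σ = √μ₂ = √153.2644 = 12.38000
σ³ = μ₂^(3/2) = 1897.41327
γ₁ = μ₃/σ³ = 1635.96 / 1897.41327 ≈ 0.8622

0.8622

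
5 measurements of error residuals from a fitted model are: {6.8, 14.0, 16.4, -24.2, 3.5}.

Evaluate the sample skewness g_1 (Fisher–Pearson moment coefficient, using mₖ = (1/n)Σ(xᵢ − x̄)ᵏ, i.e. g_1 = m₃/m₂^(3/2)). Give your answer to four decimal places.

-1.1282

x̄ = (6.8 + 14.0 + 16.4 - 24.2 + 3.5) / 5 = 3.3000
deviations (xᵢ − x̄): 3.5000, 10.7000, 13.1000, -27.5000, 0.2000
Σ(xᵢ − x̄)² = 1054.6400 ⇒ m₂ = 1054.6400/5 = 210.92800
Σ(xᵢ − x̄)³ = -17280.8580 ⇒ m₃ = -17280.8580/5 = -3456.17160
m₂^(3/2) = 210.92800^(1.5) = 3063.38338
g_1 = m₃ / m₂^(3/2) = -3456.17160 / 3063.38338 ≈ -1.1282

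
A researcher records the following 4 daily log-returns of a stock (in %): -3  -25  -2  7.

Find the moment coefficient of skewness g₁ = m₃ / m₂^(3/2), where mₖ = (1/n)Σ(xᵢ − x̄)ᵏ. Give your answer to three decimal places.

x̄ = (-3 - 25 - 2 + 7) / 4 = -5.7500
deviations (xᵢ − x̄): 2.7500, -19.2500, 3.7500, 12.7500
Σ(xᵢ − x̄)² = 554.7500 ⇒ m₂ = 554.7500/4 = 138.68750
Σ(xᵢ − x̄)³ = -4987.1250 ⇒ m₃ = -4987.1250/4 = -1246.78125
m₂^(3/2) = 138.68750^(1.5) = 1633.26246
g₁ = m₃ / m₂^(3/2) = -1246.78125 / 1633.26246 ≈ -0.763

-0.763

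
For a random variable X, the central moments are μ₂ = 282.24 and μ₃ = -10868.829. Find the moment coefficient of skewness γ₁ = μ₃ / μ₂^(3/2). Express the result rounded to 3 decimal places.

-2.292

σ = √μ₂ = √282.24 = 16.80000
σ³ = μ₂^(3/2) = 4741.63200
γ₁ = μ₃/σ³ = -10868.829 / 4741.63200 ≈ -2.292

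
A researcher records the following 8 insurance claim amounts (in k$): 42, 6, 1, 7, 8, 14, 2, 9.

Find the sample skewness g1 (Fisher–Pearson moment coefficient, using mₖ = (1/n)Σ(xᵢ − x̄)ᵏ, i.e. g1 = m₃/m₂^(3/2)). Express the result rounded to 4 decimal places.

1.8539

x̄ = (42 + 6 + 1 + 7 + 8 + 14 + 2 + 9) / 8 = 11.1250
deviations (xᵢ − x̄): 30.8750, -5.1250, -10.1250, -4.1250, -3.1250, 2.8750, -9.1250, -2.1250
Σ(xᵢ − x̄)² = 1204.8750 ⇒ m₂ = 1204.8750/8 = 150.60938
Σ(xᵢ − x̄)³ = 27413.1563 ⇒ m₃ = 27413.1563/8 = 3426.64453
m₂^(3/2) = 150.60938^(1.5) = 1848.32360
g1 = m₃ / m₂^(3/2) = 3426.64453 / 1848.32360 ≈ 1.8539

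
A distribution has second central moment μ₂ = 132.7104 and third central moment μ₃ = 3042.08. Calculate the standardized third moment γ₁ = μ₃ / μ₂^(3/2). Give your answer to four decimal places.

σ = √μ₂ = √132.7104 = 11.52000
σ³ = μ₂^(3/2) = 1528.82381
γ₁ = μ₃/σ³ = 3042.08 / 1528.82381 ≈ 1.9898

1.9898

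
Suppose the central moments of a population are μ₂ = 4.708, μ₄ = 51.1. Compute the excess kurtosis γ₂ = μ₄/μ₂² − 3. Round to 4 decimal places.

μ₂² = 4.708² = 22.16526
μ₄/μ₂² = 51.1 / 22.16526 = 2.30541
γ₂ = 2.30541 − 3 ≈ -0.6946

-0.6946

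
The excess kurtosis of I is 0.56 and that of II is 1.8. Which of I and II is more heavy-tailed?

Higher excess kurtosis ⇒ heavier tails relative to the normal distribution.
0.56 vs 1.8: the larger is 1.8, so II has heavier tails.

II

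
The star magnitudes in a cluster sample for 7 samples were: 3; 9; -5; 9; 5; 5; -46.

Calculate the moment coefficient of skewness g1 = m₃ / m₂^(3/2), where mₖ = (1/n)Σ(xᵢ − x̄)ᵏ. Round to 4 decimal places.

-1.8126

x̄ = (3 + 9 - 5 + 9 + 5 + 5 - 46) / 7 = -2.8571
deviations (xᵢ − x̄): 5.8571, 11.8571, -2.1429, 11.8571, 7.8571, 7.8571, -43.1429
Σ(xᵢ − x̄)² = 2304.8571 ⇒ m₂ = 2304.8571/7 = 329.26531
Σ(xᵢ − x̄)³ = -75806.8163 ⇒ m₃ = -75806.8163/7 = -10829.54519
m₂^(3/2) = 329.26531^(1.5) = 5974.73928
g1 = m₃ / m₂^(3/2) = -10829.54519 / 5974.73928 ≈ -1.8126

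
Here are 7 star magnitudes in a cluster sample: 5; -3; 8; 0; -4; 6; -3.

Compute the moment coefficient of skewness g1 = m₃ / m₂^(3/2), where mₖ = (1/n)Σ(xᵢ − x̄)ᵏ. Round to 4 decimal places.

x̄ = (5 - 3 + 8 + 0 - 4 + 6 - 3) / 7 = 1.2857
deviations (xᵢ − x̄): 3.7143, -4.2857, 6.7143, -1.2857, -5.2857, 4.7143, -4.2857
Σ(xᵢ − x̄)² = 147.4286 ⇒ m₂ = 147.4286/7 = 21.06122
Σ(xᵢ − x̄)³ = 151.4694 ⇒ m₃ = 151.4694/7 = 21.63848
m₂^(3/2) = 21.06122^(1.5) = 96.65524
g1 = m₃ / m₂^(3/2) = 21.63848 / 96.65524 ≈ 0.2239

0.2239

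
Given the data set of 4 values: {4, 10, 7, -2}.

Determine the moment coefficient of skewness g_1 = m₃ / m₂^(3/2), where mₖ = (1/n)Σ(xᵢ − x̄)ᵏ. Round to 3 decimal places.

x̄ = (4 + 10 + 7 - 2) / 4 = 4.7500
deviations (xᵢ − x̄): -0.7500, 5.2500, 2.2500, -6.7500
Σ(xᵢ − x̄)² = 78.7500 ⇒ m₂ = 78.7500/4 = 19.68750
Σ(xᵢ − x̄)³ = -151.8750 ⇒ m₃ = -151.8750/4 = -37.96875
m₂^(3/2) = 19.68750^(1.5) = 87.35462
g_1 = m₃ / m₂^(3/2) = -37.96875 / 87.35462 ≈ -0.435

-0.435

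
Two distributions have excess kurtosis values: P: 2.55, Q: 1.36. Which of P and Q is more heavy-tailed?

P

Higher excess kurtosis ⇒ heavier tails relative to the normal distribution.
2.55 vs 1.36: the larger is 2.55, so P has heavier tails.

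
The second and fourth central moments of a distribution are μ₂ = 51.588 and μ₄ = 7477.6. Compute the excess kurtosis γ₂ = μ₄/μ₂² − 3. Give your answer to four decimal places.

μ₂² = 51.588² = 2661.32174
μ₄/μ₂² = 7477.6 / 2661.32174 = 2.80973
γ₂ = 2.80973 − 3 ≈ -0.1903

-0.1903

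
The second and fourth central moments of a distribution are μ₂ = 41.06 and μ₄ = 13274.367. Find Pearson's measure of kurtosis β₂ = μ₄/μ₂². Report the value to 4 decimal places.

μ₂² = 41.06² = 1685.92360
μ₄/μ₂² = 13274.367 / 1685.92360 = 7.87365
β₂ ≈ 7.8736

7.8736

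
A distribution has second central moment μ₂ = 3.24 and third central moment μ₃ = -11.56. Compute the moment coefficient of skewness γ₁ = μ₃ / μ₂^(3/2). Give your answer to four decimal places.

-1.9822

σ = √μ₂ = √3.24 = 1.80000
σ³ = μ₂^(3/2) = 5.83200
γ₁ = μ₃/σ³ = -11.56 / 5.83200 ≈ -1.9822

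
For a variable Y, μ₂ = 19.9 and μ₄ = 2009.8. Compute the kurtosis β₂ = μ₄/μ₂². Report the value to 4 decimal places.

μ₂² = 19.9² = 396.01000
μ₄/μ₂² = 2009.8 / 396.01000 = 5.07512
β₂ ≈ 5.0751

5.0751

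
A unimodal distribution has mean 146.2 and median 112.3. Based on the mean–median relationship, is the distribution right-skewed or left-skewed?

right-skewed

mean − median = 146.2 − 112.3 = 33.9
mean > median ⇒ the longer tail is on the right ⇒ right-skewed (positively skewed).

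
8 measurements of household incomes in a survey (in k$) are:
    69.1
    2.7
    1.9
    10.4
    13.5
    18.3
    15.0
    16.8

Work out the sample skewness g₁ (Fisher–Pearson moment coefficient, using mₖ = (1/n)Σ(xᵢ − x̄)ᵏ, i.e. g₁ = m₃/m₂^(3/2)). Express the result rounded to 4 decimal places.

x̄ = (69.1 + 2.7 + 1.9 + 10.4 + 13.5 + 18.3 + 15.0 + 16.8) / 8 = 18.4625
deviations (xᵢ − x̄): 50.6375, -15.7625, -16.5625, -8.0625, -4.9625, -0.1625, -3.4625, -1.6625
Σ(xᵢ − x̄)² = 3191.3387 ⇒ m₂ = 3191.3387/8 = 398.91734
Σ(xᵢ − x̄)³ = 120690.3970 ⇒ m₃ = 120690.3970/8 = 15086.29963
m₂^(3/2) = 398.91734^(1.5) = 7967.54230
g₁ = m₃ / m₂^(3/2) = 15086.29963 / 7967.54230 ≈ 1.8935

1.8935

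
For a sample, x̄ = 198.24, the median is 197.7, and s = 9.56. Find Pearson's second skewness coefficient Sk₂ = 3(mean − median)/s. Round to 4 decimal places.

0.1695

Sk₂ = 3(198.24 − 197.7) / 9.56 = 3 × 0.5400 / 9.56
    = 1.6200 / 9.56 ≈ 0.1695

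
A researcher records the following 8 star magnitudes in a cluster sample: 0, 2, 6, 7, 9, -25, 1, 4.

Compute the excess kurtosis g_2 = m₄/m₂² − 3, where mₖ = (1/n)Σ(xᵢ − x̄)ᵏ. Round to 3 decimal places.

2.254

x̄ = 0.5000
Σ(xᵢ − x̄)² = 810.0000 ⇒ m₂ = 101.25000
Σ(xᵢ − x̄)⁴ = 430900.5000 ⇒ m₄ = 53862.56250
m₂² = 10251.56250
g_2 = m₄/m₂² − 3 = 5.25408 − 3 ≈ 2.254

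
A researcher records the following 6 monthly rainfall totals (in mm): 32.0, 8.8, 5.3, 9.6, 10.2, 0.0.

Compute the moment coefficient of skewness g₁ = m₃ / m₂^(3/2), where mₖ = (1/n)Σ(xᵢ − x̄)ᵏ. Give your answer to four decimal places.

1.2873

x̄ = (32.0 + 8.8 + 5.3 + 9.6 + 10.2 + 0.0) / 6 = 10.9833
deviations (xᵢ − x̄): 21.0167, -2.1833, -5.6833, -1.3833, -0.7833, -10.9833
Σ(xᵢ − x̄)² = 601.9283 ⇒ m₂ = 601.9283/6 = 100.32139
Σ(xᵢ − x̄)³ = 7760.9994 ⇒ m₃ = 7760.9994/6 = 1293.49991
m₂^(3/2) = 100.32139^(1.5) = 1004.82470
g₁ = m₃ / m₂^(3/2) = 1293.49991 / 1004.82470 ≈ 1.2873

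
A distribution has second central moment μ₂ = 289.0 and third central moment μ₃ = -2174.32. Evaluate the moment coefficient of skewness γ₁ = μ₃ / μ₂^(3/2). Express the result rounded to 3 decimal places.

-0.443

σ = √μ₂ = √289.0 = 17.00000
σ³ = μ₂^(3/2) = 4913.00000
γ₁ = μ₃/σ³ = -2174.32 / 4913.00000 ≈ -0.443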